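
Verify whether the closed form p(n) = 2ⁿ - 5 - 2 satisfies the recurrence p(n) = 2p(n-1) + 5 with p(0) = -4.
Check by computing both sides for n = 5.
From the recurrence with p(0) = -4:
  p(0) = -4, p(1) = -3, p(2) = -1, p(3) = 3, p(4) = 11, p(5) = 27
  so the recurrence gives p(5) = 27.
From the proposed closed form p(n) = 2ⁿ - 5 - 2:
  p(5) = 25.
The recurrence gives 27 but the closed form gives 25, so the closed form does not satisfy the recurrence.

No, the closed form is incorrect.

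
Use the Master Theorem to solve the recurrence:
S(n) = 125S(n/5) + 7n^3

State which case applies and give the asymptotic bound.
Master Theorem template: S(n) = a·S(n/b) + f(n).
Here: a=125, b=5, f(n)=7n^3
Compute log_b(a) = log_5(125) = 3.
f(n) = 7n^3 = Θ(n^3). Case 2: S(n) = Θ(n^3 log n).

Case 2: S(n) = Θ(n^3 log n)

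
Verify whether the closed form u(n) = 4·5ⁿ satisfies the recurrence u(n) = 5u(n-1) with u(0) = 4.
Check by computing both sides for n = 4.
From the recurrence with u(0) = 4:
  u(0) = 4, u(1) = 20, u(2) = 100, u(3) = 500, u(4) = 2500
  so the recurrence gives u(4) = 2500.
From the proposed closed form u(n) = 4·5ⁿ:
  u(4) = 2500.
Both sides give 2500 at n = 4, and the initial condition(s) match, so the closed form is consistent.

Yes, the closed form is correct.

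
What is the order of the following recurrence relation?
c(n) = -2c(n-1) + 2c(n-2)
The order is the largest lag k for which c(n-k) appears. Here the deepest term is c(n-2), so the order is 2.

Order 2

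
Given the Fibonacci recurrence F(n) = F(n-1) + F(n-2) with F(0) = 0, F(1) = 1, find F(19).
Computing the sequence terms:
0, 1, 1, 2, 3, 5, 8, 13, 21, 34, 55, 89, 144, 233, 377, 610, 987, 1597, 2584, 4181

4181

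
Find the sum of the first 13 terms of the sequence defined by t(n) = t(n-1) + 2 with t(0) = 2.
Computing the sequence terms: 2, 4, 6, 8, 10, 12, 14, 16, 18, 20, 22, 24, 26
Adding these values together:

182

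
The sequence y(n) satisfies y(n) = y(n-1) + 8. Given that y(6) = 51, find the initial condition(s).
y(6) = y(0) + 6·8, so y(0) = 51 - 48 = 3.

y(0) = 3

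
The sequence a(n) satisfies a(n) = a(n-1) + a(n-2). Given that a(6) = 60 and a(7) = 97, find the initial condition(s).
Work backwards using a(k) = a(k+2) - a(k+1):
a(5) = a(7) - a(6) = 97 - 60 = 37
a(4) = a(6) - a(5) = 60 - 37 = 23
a(3) = a(5) - a(4) = 37 - 23 = 14
a(2) = a(4) - a(3) = 23 - 14 = 9
a(1) = a(3) - a(2) = 14 - 9 = 5
a(0) = a(2) - a(1) = 9 - 5 = 4

a(0) = 4, a(1) = 5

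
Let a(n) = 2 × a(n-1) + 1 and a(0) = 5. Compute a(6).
Computing step by step:
a(0) = 5
a(1) = 2 × 5 + 1 = 11
a(2) = 2 × 11 + 1 = 23
a(3) = 2 × 23 + 1 = 47
a(4) = 2 × 47 + 1 = 95
a(5) = 2 × 95 + 1 = 191
a(6) = 2 × 191 + 1 = 383

383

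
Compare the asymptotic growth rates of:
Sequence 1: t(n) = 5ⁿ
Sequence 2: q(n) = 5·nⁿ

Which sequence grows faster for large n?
Comparing growth rates:
Growth-rate hierarchy: log n ≺ any polynomial ≺ any exponential cⁿ (c>1) ≺ n! ≺ nⁿ.
super-exponential nⁿ dominates exponential base 5 asymptotically.

q(n) grows faster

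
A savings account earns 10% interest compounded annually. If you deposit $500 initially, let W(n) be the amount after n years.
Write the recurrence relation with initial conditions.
Each year the balance grows by 10%, i.e. is multiplied by 1 + 10/100 = 1.1, so W(n) = 1.1 × W(n-1). The initial deposit gives W(0) = 500.
Unrolling gives the closed form W(n) = 500 × (1.1)ⁿ.

W(n) = 1.1 × W(n-1), W(0) = 500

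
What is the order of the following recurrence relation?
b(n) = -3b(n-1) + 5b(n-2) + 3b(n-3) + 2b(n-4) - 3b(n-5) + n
The order is the largest lag k for which b(n-k) appears. Here the deepest term is b(n-5) (the n term is non-homogeneous and does not affect the order), so the order is 5.

Order 5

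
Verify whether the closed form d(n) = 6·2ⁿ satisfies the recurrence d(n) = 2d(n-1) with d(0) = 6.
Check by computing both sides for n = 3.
From the recurrence with d(0) = 6:
  d(0) = 6, d(1) = 12, d(2) = 24, d(3) = 48
  so the recurrence gives d(3) = 48.
From the proposed closed form d(n) = 6·2ⁿ:
  d(3) = 48.
Both sides give 48 at n = 3, and the initial condition(s) match, so the closed form is consistent.

Yes, the closed form is correct.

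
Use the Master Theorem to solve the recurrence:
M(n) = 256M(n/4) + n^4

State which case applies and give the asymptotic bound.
Master Theorem template: M(n) = a·M(n/b) + f(n).
Here: a=256, b=4, f(n)=n^4
Compute log_b(a) = log_4(256) = 4.
f(n) = n^4 = Θ(n^4). Case 2: M(n) = Θ(n^4 log n).

Case 2: M(n) = Θ(n^4 log n)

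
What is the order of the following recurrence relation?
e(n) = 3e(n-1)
The order is the largest lag k for which e(n-k) appears. Here the deepest term is e(n-1), so the order is 1.

Order 1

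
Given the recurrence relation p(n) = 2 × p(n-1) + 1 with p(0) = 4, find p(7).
Computing step by step:
p(0) = 4
p(1) = 2 × 4 + 1 = 9
p(2) = 2 × 9 + 1 = 19
p(3) = 2 × 19 + 1 = 39
p(4) = 2 × 39 + 1 = 79
p(5) = 2 × 79 + 1 = 159
p(6) = 2 × 159 + 1 = 319
p(7) = 2 × 319 + 1 = 639

639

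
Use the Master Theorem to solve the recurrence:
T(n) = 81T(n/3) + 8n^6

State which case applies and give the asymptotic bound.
Master Theorem template: T(n) = a·T(n/b) + f(n).
Here: a=81, b=3, f(n)=8n^6
Compute log_b(a) = log_3(81) = 4.
f(n) = 8n^6 = Ω(n^(4+ε)) with ε = 2, and the regularity condition holds (a·f(n/b) = (a/b^6)·f(n) with a/b^6 = 3^-2 < 1). Case 3: T(n) = Θ(f(n)) = Θ(n^6).

Case 3: T(n) = Θ(n^6)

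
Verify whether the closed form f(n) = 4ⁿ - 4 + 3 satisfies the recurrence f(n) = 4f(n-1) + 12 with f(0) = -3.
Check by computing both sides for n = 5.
From the recurrence with f(0) = -3:
  f(0) = -3, f(1) = 0, f(2) = 12, f(3) = 60, f(4) = 252, f(5) = 1020
  so the recurrence gives f(5) = 1020.
From the proposed closed form f(n) = 4ⁿ - 4 + 3:
  f(5) = 1023.
The recurrence gives 1020 but the closed form gives 1023, so the closed form does not satisfy the recurrence.

No, the closed form is incorrect.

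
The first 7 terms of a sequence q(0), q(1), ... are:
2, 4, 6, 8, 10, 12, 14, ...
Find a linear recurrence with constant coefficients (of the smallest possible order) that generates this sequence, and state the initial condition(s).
Look for the lowest-order linear relation among consecutive terms.
Observation: consecutive differences are constant (= 2).
Check at n=2: 1·4 + 2 = 6. ✓

q(n) = q(n-1) + 2, q(0) = 2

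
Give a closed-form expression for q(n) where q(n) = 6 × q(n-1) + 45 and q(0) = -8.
Recurrence: q(n) = 6 × q(n-1) + 45, initial: q(0) = -8.
Try q(n) = A·6ⁿ + C. Substituting: A·6ⁿ + C = 6(A·6ⁿ⁻¹ + C) + 45 = A·6ⁿ + 6C + 45, so C = 6C + 45, giving C = -9. Then q(0) = A - 9 = -8 gives A = 1.

q(n) = 6ⁿ - 9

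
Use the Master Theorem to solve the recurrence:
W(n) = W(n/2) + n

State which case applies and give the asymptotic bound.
Master Theorem template: W(n) = a·W(n/b) + f(n).
Here: a=1, b=2, f(n)=n
Compute log_b(a) = log_2(1) = 0.
f(n) = n = Ω(n^(0+ε)) with ε = 1, and the regularity condition holds (a·f(n/b) = (a/b^1)·f(n) with a/b^1 = 2^-1 < 1). Case 3: W(n) = Θ(f(n)) = Θ(n).

Case 3: W(n) = Θ(n)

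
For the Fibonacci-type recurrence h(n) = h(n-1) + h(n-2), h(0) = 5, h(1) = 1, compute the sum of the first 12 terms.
Computing the sequence terms: 5, 1, 6, 7, 13, 20, 33, 53, 86, 139, 225, 364
Adding these values together:

952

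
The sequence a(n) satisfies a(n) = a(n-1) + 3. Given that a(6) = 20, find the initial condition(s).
a(6) = a(0) + 6·3, so a(0) = 20 - 18 = 2.

a(0) = 2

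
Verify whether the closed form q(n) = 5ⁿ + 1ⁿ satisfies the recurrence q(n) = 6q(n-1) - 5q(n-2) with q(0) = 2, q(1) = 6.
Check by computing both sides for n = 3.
From the recurrence with q(0) = 2, q(1) = 6:
  q(0) = 2, q(1) = 6, q(2) = 26, q(3) = 126
  so the recurrence gives q(3) = 126.
From the proposed closed form q(n) = 5ⁿ + 1ⁿ:
  q(3) = 126.
Both sides give 126 at n = 3, and the initial condition(s) match, so the closed form is consistent.

Yes, the closed form is correct.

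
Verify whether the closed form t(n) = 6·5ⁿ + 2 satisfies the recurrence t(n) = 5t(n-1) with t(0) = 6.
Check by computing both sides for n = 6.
From the recurrence with t(0) = 6:
  t(0) = 6, t(1) = 30, t(2) = 150, t(3) = 750, t(4) = 3750, t(5) = 18750, t(6) = 93750
  so the recurrence gives t(6) = 93750.
From the proposed closed form t(n) = 6·5ⁿ + 2:
  t(6) = 93752.
The recurrence gives 93750 but the closed form gives 93752, so the closed form does not satisfy the recurrence.

No, the closed form is incorrect.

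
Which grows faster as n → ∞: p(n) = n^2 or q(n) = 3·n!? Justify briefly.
Comparing growth rates:
Growth-rate hierarchy: log n ≺ any polynomial ≺ any exponential cⁿ (c>1) ≺ n! ≺ nⁿ.
factorial dominates polynomial degree 2 asymptotically.

q(n) grows faster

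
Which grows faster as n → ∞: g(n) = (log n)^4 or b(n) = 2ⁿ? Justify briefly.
Comparing growth rates:
Growth-rate hierarchy: log n ≺ any polynomial ≺ any exponential cⁿ (c>1) ≺ n! ≺ nⁿ.
exponential base 2 dominates polylogarithmic (log n)^4 asymptotically.

b(n) grows faster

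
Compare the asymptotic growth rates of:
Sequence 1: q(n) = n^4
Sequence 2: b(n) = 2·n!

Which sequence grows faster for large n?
Comparing growth rates:
Growth-rate hierarchy: log n ≺ any polynomial ≺ any exponential cⁿ (c>1) ≺ n! ≺ nⁿ.
factorial dominates polynomial degree 4 asymptotically.

b(n) grows faster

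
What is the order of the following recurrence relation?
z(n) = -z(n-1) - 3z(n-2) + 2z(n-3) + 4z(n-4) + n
The order is the largest lag k for which z(n-k) appears. Here the deepest term is z(n-4) (the n term is non-homogeneous and does not affect the order), so the order is 4.

Order 4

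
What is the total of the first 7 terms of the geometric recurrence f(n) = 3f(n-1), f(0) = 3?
Computing the sequence terms: 3, 9, 27, 81, 243, 729, 2187
Adding these values together:

3279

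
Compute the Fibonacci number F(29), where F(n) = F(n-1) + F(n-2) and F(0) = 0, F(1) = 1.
Computing the sequence terms:
0, 1, 1, 2, 3, 5, 8, 13, 21, 34, 55, 89, 144, 233, 377, 610, 987, 1597, 2584, 4181, 6765, 10946, 17711, 28657, 46368, 75025, 121393, 196418, 317811, 514229

514229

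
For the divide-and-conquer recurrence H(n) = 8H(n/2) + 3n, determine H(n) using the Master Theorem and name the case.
Master Theorem template: H(n) = a·H(n/b) + f(n).
Here: a=8, b=2, f(n)=3n
Compute log_b(a) = log_2(8) = 3.
f(n) = 3n = O(n^(3-ε)) with ε = 2. Case 1: H(n) = Θ(n^log_b(a)) = Θ(n^3).

Case 1: H(n) = Θ(n^3)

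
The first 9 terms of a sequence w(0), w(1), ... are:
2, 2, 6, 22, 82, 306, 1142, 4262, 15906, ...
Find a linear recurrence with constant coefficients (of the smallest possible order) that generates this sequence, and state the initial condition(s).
Look for the lowest-order linear relation among consecutive terms.
Observation: w(n) - 4·w(n-1) - (-1)·w(n-2) = 0 holds for the shown terms, and no order-1 relation w(n) = α·w(n-1) + β fits.
Check at n=3: 4·6 + (-1)·2 = 22. ✓

w(n) = 4w(n-1) - w(n-2), w(0) = 2, w(1) = 2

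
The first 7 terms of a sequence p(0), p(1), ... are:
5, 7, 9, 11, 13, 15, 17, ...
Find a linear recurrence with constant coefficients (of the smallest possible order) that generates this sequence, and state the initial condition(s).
Look for the lowest-order linear relation among consecutive terms.
Observation: consecutive differences are constant (= 2).
Check at n=2: 1·7 + 2 = 9. ✓

p(n) = p(n-1) + 2, p(0) = 5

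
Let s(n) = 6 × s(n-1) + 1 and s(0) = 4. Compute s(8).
Computing step by step:
s(0) = 4
s(1) = 6 × 4 + 1 = 25
s(2) = 6 × 25 + 1 = 151
s(3) = 6 × 151 + 1 = 907
s(4) = 6 × 907 + 1 = 5443
s(5) = 6 × 5443 + 1 = 32659
s(6) = 6 × 32659 + 1 = 195955
s(7) = 6 × 195955 + 1 = 1175731
s(8) = 6 × 1175731 + 1 = 7054387

7054387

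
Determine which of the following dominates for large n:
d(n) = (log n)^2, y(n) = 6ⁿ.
Comparing growth rates:
Growth-rate hierarchy: log n ≺ any polynomial ≺ any exponential cⁿ (c>1) ≺ n! ≺ nⁿ.
exponential base 6 dominates polylogarithmic (log n)^2 asymptotically.

y(n) grows faster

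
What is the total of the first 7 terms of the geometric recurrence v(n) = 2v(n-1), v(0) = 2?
Computing the sequence terms: 2, 4, 8, 16, 32, 64, 128
Adding these values together:

254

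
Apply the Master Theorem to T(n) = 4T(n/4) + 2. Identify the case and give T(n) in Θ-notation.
Master Theorem template: T(n) = a·T(n/b) + f(n).
Here: a=4, b=4, f(n)=2
Compute log_b(a) = log_4(4) = 1.
f(n) = 2 = O(n^(1-ε)) with ε = 1. Case 1: T(n) = Θ(n^log_b(a)) = Θ(n).

Case 1: T(n) = Θ(n)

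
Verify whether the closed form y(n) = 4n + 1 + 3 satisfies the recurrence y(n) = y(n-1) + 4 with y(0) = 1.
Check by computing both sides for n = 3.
From the recurrence with y(0) = 1:
  y(0) = 1, y(1) = 5, y(2) = 9, y(3) = 13
  so the recurrence gives y(3) = 13.
From the proposed closed form y(n) = 4n + 1 + 3:
  y(3) = 16.
The recurrence gives 13 but the closed form gives 16, so the closed form does not satisfy the recurrence.

No, the closed form is incorrect.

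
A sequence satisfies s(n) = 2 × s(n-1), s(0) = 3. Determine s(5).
Computing step by step:
s(0) = 3
s(1) = 2 × 3 = 6
s(2) = 2 × 6 = 12
s(3) = 2 × 12 = 24
s(4) = 2 × 24 = 48
s(5) = 2 × 48 = 96

96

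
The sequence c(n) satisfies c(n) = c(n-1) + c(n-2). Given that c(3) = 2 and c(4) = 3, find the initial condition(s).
Work backwards using c(k) = c(k+2) - c(k+1):
c(2) = c(4) - c(3) = 3 - 2 = 1
c(1) = c(3) - c(2) = 2 - 1 = 1
c(0) = c(2) - c(1) = 1 - 1 = 0

c(0) = 0, c(1) = 1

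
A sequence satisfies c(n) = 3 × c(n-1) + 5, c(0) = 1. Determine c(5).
Computing step by step:
c(0) = 1
c(1) = 3 × 1 + 5 = 8
c(2) = 3 × 8 + 5 = 29
c(3) = 3 × 29 + 5 = 92
c(4) = 3 × 92 + 5 = 281
c(5) = 3 × 281 + 5 = 848

848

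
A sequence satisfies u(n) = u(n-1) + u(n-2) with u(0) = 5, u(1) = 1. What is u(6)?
Computing the sequence terms:
5, 1, 6, 7, 13, 20, 33

33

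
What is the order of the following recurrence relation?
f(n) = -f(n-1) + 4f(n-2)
The order is the largest lag k for which f(n-k) appears. Here the deepest term is f(n-2), so the order is 2.

Order 2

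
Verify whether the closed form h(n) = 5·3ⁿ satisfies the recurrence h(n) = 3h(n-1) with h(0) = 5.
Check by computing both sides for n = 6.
From the recurrence with h(0) = 5:
  h(0) = 5, h(1) = 15, h(2) = 45, h(3) = 135, h(4) = 405, h(5) = 1215, h(6) = 3645
  so the recurrence gives h(6) = 3645.
From the proposed closed form h(n) = 5·3ⁿ:
  h(6) = 3645.
Both sides give 3645 at n = 6, and the initial condition(s) match, so the closed form is consistent.

Yes, the closed form is correct.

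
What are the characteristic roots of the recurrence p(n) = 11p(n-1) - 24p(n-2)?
Substitute p(n) = rⁿ and divide through by rⁿ⁻²: r² - 11r + 24 = 0
Factor: (r - 8)(r - 3) = 0, so r = 8, 3.
General solution: p(n) = A·8ⁿ + B·3ⁿ

Characteristic: r² - 11r + 24 = 0, Roots: r = 8, 3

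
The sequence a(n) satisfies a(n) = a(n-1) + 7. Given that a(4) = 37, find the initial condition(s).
a(4) = a(0) + 4·7, so a(0) = 37 - 28 = 9.

a(0) = 9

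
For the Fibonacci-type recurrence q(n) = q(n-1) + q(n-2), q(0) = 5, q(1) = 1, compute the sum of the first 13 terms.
Computing the sequence terms: 5, 1, 6, 7, 13, 20, 33, 53, 86, 139, 225, 364, 589
Adding these values together:

1541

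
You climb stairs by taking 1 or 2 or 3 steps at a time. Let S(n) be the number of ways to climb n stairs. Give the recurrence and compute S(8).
Condition on the size of the last step (1 to 3): before it there were n-1, …, n-3 stairs climbed, and these cases are disjoint, so S(n) = S(n-1) + S(n-2) + S(n-3) (order-3 linear recurrence).
Initial conditions by direct count (compositions of i into parts ≤ 3): S(1) = 1; S(2) = 2; S(3) = 4.
Iterating the recurrence: S(4) = 7, S(5) = 13, S(6) = 24, S(7) = 44, S(8) = 81.

S(n) = S(n-1) + S(n-2) + S(n-3), S(1) = 1, S(2) = 2, S(3) = 4; S(8) = 81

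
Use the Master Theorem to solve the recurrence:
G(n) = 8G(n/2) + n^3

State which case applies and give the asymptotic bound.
Master Theorem template: G(n) = a·G(n/b) + f(n).
Here: a=8, b=2, f(n)=n^3
Compute log_b(a) = log_2(8) = 3.
f(n) = n^3 = Θ(n^3). Case 2: G(n) = Θ(n^3 log n).

Case 2: G(n) = Θ(n^3 log n)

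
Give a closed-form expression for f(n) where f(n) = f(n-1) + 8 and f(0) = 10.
Recurrence: f(n) = f(n-1) + 8, initial: f(0) = 10.
Each step adds 8, so f(n) = f(0) + 8n = 8n + 10.

f(n) = 8n + 10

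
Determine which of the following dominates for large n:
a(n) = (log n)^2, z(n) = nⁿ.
Comparing growth rates:
Growth-rate hierarchy: log n ≺ any polynomial ≺ any exponential cⁿ (c>1) ≺ n! ≺ nⁿ.
super-exponential nⁿ dominates polylogarithmic (log n)^2 asymptotically.

z(n) grows faster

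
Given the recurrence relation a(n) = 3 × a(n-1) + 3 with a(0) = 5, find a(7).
Computing step by step:
a(0) = 5
a(1) = 3 × 5 + 3 = 18
a(2) = 3 × 18 + 3 = 57
a(3) = 3 × 57 + 3 = 174
a(4) = 3 × 174 + 3 = 525
a(5) = 3 × 525 + 3 = 1578
a(6) = 3 × 1578 + 3 = 4737
a(7) = 3 × 4737 + 3 = 14214

14214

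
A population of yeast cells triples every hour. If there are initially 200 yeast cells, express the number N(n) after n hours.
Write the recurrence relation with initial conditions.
Each hour multiplies the count by 3, so the count after n hours depends only on the count after n-1 hours: N(n) = 3 × N(n-1). The starting count gives N(0) = 200.
Unrolling n times gives the closed form N(n) = 200 × 3ⁿ.

N(n) = 3 × N(n-1), N(0) = 200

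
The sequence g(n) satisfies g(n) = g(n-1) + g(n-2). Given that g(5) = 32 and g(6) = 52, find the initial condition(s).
Work backwards using g(k) = g(k+2) - g(k+1):
g(4) = g(6) - g(5) = 52 - 32 = 20
g(3) = g(5) - g(4) = 32 - 20 = 12
g(2) = g(4) - g(3) = 20 - 12 = 8
g(1) = g(3) - g(2) = 12 - 8 = 4
g(0) = g(2) - g(1) = 8 - 4 = 4

g(0) = 4, g(1) = 4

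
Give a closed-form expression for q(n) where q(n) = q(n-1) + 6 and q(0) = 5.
Recurrence: q(n) = q(n-1) + 6, initial: q(0) = 5.
Each step adds 6, so q(n) = q(0) + 6n = 6n + 5.

q(n) = 6n + 5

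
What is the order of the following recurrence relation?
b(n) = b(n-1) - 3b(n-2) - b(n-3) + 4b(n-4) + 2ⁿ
The order is the largest lag k for which b(n-k) appears. Here the deepest term is b(n-4) (the 2ⁿ term is non-homogeneous and does not affect the order), so the order is 4.

Order 4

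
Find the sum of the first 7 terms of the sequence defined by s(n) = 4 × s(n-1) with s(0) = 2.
Computing the sequence terms: 2, 8, 32, 128, 512, 2048, 8192
Adding these values together:

10922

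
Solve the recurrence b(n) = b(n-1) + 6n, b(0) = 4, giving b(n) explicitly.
Recurrence: b(n) = b(n-1) + 6n, initial: b(0) = 4.
Telescoping: b(n) = b(0) + 6·Σᵢ₌₁ⁿ i = 4 + 6·n(n+1)/2.

b(n) = 6·n(n+1)/2 + 4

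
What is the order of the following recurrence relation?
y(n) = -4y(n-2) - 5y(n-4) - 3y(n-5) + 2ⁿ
The order is the largest lag k for which y(n-k) appears. Here the deepest term is y(n-5) (the 2ⁿ term is non-homogeneous and does not affect the order), so the order is 5.

Order 5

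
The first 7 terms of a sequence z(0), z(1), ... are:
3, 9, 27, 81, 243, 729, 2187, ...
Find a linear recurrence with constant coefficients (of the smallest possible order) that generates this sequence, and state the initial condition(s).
Look for the lowest-order linear relation among consecutive terms.
Observation: each term is 3× the previous.
Check at n=2: 3·9 = 27. ✓

z(n) = 3 × z(n-1), z(0) = 3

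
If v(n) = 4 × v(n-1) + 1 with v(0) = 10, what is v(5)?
Computing step by step:
v(0) = 10
v(1) = 4 × 10 + 1 = 41
v(2) = 4 × 41 + 1 = 165
v(3) = 4 × 165 + 1 = 661
v(4) = 4 × 661 + 1 = 2645
v(5) = 4 × 2645 + 1 = 10581

10581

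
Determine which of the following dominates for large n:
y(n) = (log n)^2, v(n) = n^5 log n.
Comparing growth rates:
Growth-rate hierarchy: log n ≺ any polynomial ≺ any exponential cⁿ (c>1) ≺ n! ≺ nⁿ.
polynomial degree 5 (with log factor) dominates polylogarithmic (log n)^2 asymptotically.

v(n) grows faster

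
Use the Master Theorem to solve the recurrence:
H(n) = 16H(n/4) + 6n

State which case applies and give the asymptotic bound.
Master Theorem template: H(n) = a·H(n/b) + f(n).
Here: a=16, b=4, f(n)=6n
Compute log_b(a) = log_4(16) = 2.
f(n) = 6n = O(n^(2-ε)) with ε = 1. Case 1: H(n) = Θ(n^log_b(a)) = Θ(n^2).

Case 1: H(n) = Θ(n^2)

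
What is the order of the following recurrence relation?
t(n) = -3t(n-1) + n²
The order is the largest lag k for which t(n-k) appears. Here the deepest term is t(n-1) (the n² term is non-homogeneous and does not affect the order), so the order is 1.

Order 1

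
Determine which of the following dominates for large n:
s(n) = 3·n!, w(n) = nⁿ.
Comparing growth rates:
Growth-rate hierarchy: log n ≺ any polynomial ≺ any exponential cⁿ (c>1) ≺ n! ≺ nⁿ.
super-exponential nⁿ dominates factorial asymptotically.

w(n) grows faster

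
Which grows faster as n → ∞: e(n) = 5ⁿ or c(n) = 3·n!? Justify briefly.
Comparing growth rates:
Growth-rate hierarchy: log n ≺ any polynomial ≺ any exponential cⁿ (c>1) ≺ n! ≺ nⁿ.
factorial dominates exponential base 5 asymptotically.

c(n) grows faster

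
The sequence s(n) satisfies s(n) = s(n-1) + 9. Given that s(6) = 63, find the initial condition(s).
s(6) = s(0) + 6·9, so s(0) = 63 - 54 = 9.

s(0) = 9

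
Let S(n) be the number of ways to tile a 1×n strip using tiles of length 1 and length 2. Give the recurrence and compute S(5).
Condition on the last tile: it has length 1 (leaving a 1×(n-1) strip) or length 2 (leaving a 1×(n-2) strip), so S(n) = S(n-1) + S(n-2) (order-2 linear recurrence).
For 0 ≤ i < 2 only unit tiles fit, so S(i) = 1.
Iterating the recurrence: S(2) = 2, S(3) = 3, S(4) = 5, S(5) = 8.

S(n) = S(n-1) + S(n-2), with S(i) = 1 for 0 ≤ i < 2; S(5) = 8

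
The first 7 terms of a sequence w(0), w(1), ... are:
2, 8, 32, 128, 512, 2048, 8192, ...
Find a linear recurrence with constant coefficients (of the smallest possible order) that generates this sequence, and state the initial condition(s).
Look for the lowest-order linear relation among consecutive terms.
Observation: each term is 4× the previous.
Check at n=2: 4·8 = 32. ✓

w(n) = 4 × w(n-1), w(0) = 2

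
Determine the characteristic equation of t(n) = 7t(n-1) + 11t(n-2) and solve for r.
Substitute t(n) = rⁿ and divide through by rⁿ⁻²: r² - 7r - 11 = 0
Discriminant: 7² + 4·11 = 93, not a perfect square, so by the quadratic formula r = (7 ± √93)/2.
General solution: t(n) = A·r₁ⁿ + B·r₂ⁿ where r₁,r₂ = (7 ± √93)/2

Characteristic: r² - 7r - 11 = 0, Roots: r = (7 ± √93)/2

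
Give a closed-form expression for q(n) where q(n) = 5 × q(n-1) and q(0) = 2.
Recurrence: q(n) = 5 × q(n-1), initial: q(0) = 2.
Each term is 5 times the previous, so this is geometric with ratio 5. After n steps: q(n) = q(0)·5ⁿ = 2·5ⁿ.

q(n) = 2·5ⁿ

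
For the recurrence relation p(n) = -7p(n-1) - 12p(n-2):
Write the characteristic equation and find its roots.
Substitute p(n) = rⁿ and divide through by rⁿ⁻²: r² + 7r + 12 = 0
Factor: (r + 4)(r + 3) = 0, so r = -4, -3.
General solution: p(n) = A·(-4)ⁿ + B·(-3)ⁿ

Characteristic: r² + 7r + 12 = 0, Roots: r = -4, -3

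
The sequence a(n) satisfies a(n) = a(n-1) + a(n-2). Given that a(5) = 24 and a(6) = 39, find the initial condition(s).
Work backwards using a(k) = a(k+2) - a(k+1):
a(4) = a(6) - a(5) = 39 - 24 = 15
a(3) = a(5) - a(4) = 24 - 15 = 9
a(2) = a(4) - a(3) = 15 - 9 = 6
a(1) = a(3) - a(2) = 9 - 6 = 3
a(0) = a(2) - a(1) = 6 - 3 = 3

a(0) = 3, a(1) = 3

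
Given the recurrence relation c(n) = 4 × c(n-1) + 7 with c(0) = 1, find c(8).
Computing step by step:
c(0) = 1
c(1) = 4 × 1 + 7 = 11
c(2) = 4 × 11 + 7 = 51
c(3) = 4 × 51 + 7 = 211
c(4) = 4 × 211 + 7 = 851
c(5) = 4 × 851 + 7 = 3411
c(6) = 4 × 3411 + 7 = 13651
c(7) = 4 × 13651 + 7 = 54611
c(8) = 4 × 54611 + 7 = 218451

218451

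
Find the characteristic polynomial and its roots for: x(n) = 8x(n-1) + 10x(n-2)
Substitute x(n) = rⁿ and divide through by rⁿ⁻²: r² - 8r - 10 = 0
Discriminant: 8² + 4·10 = 104, not a perfect square, so by the quadratic formula r = (8 ± √104)/2.
General solution: x(n) = A·r₁ⁿ + B·r₂ⁿ where r₁,r₂ = (8 ± √104)/2

Characteristic: r² - 8r - 10 = 0, Roots: r = (8 ± √104)/2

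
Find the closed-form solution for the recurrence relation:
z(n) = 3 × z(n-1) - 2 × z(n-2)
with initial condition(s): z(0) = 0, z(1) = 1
Recurrence: z(n) = 3 × z(n-1) - 2 × z(n-2), initial: z(0) = 0, z(1) = 1.
Characteristic equation: r² - 3r + 2 = 0, which factors as (r - 2)(r - 1) = 0, so r = 2, 1. General solution z(n) = A·2ⁿ + B·1ⁿ. From z(0) = 0: A + B = 0. From z(1) = 1: 2A + 1B = 1. Solving gives A = 1, B = -1.

z(n) = 2ⁿ - 1ⁿ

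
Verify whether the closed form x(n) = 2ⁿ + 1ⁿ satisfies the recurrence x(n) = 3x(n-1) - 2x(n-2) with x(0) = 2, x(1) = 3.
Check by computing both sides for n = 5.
From the recurrence with x(0) = 2, x(1) = 3:
  x(0) = 2, x(1) = 3, x(2) = 5, x(3) = 9, x(4) = 17, x(5) = 33
  so the recurrence gives x(5) = 33.
From the proposed closed form x(n) = 2ⁿ + 1ⁿ:
  x(5) = 33.
Both sides give 33 at n = 5, and the initial condition(s) match, so the closed form is consistent.

Yes, the closed form is correct.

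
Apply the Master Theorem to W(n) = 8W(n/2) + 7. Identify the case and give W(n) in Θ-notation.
Master Theorem template: W(n) = a·W(n/b) + f(n).
Here: a=8, b=2, f(n)=7
Compute log_b(a) = log_2(8) = 3.
f(n) = 7 = O(n^(3-ε)) with ε = 3. Case 1: W(n) = Θ(n^log_b(a)) = Θ(n^3).

Case 1: W(n) = Θ(n^3)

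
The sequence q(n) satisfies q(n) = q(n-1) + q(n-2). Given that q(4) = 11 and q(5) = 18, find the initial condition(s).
Work backwards using q(k) = q(k+2) - q(k+1):
q(3) = q(5) - q(4) = 18 - 11 = 7
q(2) = q(4) - q(3) = 11 - 7 = 4
q(1) = q(3) - q(2) = 7 - 4 = 3
q(0) = q(2) - q(1) = 4 - 3 = 1

q(0) = 1, q(1) = 3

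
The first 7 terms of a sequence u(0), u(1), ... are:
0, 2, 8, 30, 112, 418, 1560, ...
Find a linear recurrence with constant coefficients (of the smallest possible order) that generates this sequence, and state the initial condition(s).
Look for the lowest-order linear relation among consecutive terms.
Observation: u(n) - 4·u(n-1) - (-1)·u(n-2) = 0 holds for the shown terms, and no order-1 relation u(n) = α·u(n-1) + β fits.
Check at n=3: 4·8 + (-1)·2 = 30. ✓

u(n) = 4u(n-1) - u(n-2), u(0) = 0, u(1) = 2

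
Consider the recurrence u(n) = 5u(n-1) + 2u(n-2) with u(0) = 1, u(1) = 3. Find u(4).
Computing the sequence terms:
1, 3, 17, 91, 489

489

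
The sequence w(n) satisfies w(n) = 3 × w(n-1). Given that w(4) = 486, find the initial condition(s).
In general w(n) = 3ⁿ · w(0). At n = 4: w(0) = w(4) / 3^4 = 486 / 81 = 6.

w(0) = 6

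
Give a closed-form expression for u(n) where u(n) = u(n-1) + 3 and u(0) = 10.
Recurrence: u(n) = u(n-1) + 3, initial: u(0) = 10.
Each step adds 3, so u(n) = u(0) + 3n = 3n + 10.

u(n) = 3n + 10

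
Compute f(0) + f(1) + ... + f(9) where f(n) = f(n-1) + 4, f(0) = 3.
Computing the sequence terms: 3, 7, 11, 15, 19, 23, 27, 31, 35, 39
Adding these values together:

210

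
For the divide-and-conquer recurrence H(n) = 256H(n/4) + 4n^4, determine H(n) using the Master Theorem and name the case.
Master Theorem template: H(n) = a·H(n/b) + f(n).
Here: a=256, b=4, f(n)=4n^4
Compute log_b(a) = log_4(256) = 4.
f(n) = 4n^4 = Θ(n^4). Case 2: H(n) = Θ(n^4 log n).

Case 2: H(n) = Θ(n^4 log n)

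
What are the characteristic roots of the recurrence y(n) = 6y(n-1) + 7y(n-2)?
Substitute y(n) = rⁿ and divide through by rⁿ⁻²: r² - 6r - 7 = 0
Factor: (r - 7)(r + 1) = 0, so r = 7, -1.
General solution: y(n) = A·7ⁿ + B·(-1)ⁿ

Characteristic: r² - 6r - 7 = 0, Roots: r = 7, -1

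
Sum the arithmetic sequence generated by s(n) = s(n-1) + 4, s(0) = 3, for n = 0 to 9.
Computing the sequence terms: 3, 7, 11, 15, 19, 23, 27, 31, 35, 39
Adding these values together:

210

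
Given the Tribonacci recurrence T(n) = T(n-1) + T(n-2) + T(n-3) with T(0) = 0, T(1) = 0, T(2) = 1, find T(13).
Computing the sequence terms:
0, 0, 1, 1, 2, 4, 7, 13, 24, 44, 81, 149, 274, 504

504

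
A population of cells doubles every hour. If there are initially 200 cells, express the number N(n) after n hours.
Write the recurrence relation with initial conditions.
Each hour multiplies the count by 2, so the count after n hours depends only on the count after n-1 hours: N(n) = 2 × N(n-1). The starting count gives N(0) = 200.
Unrolling n times gives the closed form N(n) = 200 × 2ⁿ.

N(n) = 2 × N(n-1), N(0) = 200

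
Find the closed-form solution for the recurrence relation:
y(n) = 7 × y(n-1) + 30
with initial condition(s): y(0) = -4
Recurrence: y(n) = 7 × y(n-1) + 30, initial: y(0) = -4.
Try y(n) = A·7ⁿ + C. Substituting: A·7ⁿ + C = 7(A·7ⁿ⁻¹ + C) + 30 = A·7ⁿ + 7C + 30, so C = 7C + 30, giving C = -5. Then y(0) = A - 5 = -4 gives A = 1.

y(n) = 7ⁿ - 5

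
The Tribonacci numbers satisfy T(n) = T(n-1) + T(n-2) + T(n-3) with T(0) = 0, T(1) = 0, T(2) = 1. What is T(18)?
Computing the sequence terms:
0, 0, 1, 1, 2, 4, 7, 13, 24, 44, 81, 149, 274, 504, 927, 1705, 3136, 5768, 10609

10609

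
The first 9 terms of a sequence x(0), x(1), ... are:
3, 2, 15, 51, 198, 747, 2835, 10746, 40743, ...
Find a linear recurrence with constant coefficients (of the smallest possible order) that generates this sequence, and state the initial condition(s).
Look for the lowest-order linear relation among consecutive terms.
Observation: x(n) - 3·x(n-1) - (3)·x(n-2) = 0 holds for the shown terms, and no order-1 relation x(n) = α·x(n-1) + β fits.
Check at n=3: 3·15 + (3)·2 = 51. ✓

x(n) = 3x(n-1) + 3x(n-2), x(0) = 3, x(1) = 2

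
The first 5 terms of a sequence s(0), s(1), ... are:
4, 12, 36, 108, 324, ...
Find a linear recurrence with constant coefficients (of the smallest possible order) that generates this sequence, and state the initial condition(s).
Look for the lowest-order linear relation among consecutive terms.
Observation: each term is 3× the previous.
Check at n=2: 3·12 = 36. ✓

s(n) = 3 × s(n-1), s(0) = 4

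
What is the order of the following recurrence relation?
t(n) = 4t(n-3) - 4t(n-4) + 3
The order is the largest lag k for which t(n-k) appears. Here the deepest term is t(n-4) (the 3 term is non-homogeneous and does not affect the order), so the order is 4.

Order 4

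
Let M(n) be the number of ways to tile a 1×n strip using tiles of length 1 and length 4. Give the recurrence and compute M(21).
Condition on the last tile: it has length 1 (leaving a 1×(n-1) strip) or length 4 (leaving a 1×(n-4) strip), so M(n) = M(n-1) + M(n-4) (order-4 linear recurrence).
For 0 ≤ i < 4 only unit tiles fit, so M(i) = 1.
Iterating the recurrence: M(4) = 2, M(5) = 3, M(6) = 4, M(7) = 5, M(8) = 7, M(9) = 10, M(10) = 14, M(11) = 19, M(12) = 26, M(13) = 36, M(14) = 50, M(15) = 69, M(16) = 95, M(17) = 131, M(18) = 181, M(19) = 250, M(20) = 345, M(21) = 476.

M(n) = M(n-1) + M(n-4), with M(i) = 1 for 0 ≤ i < 4; M(21) = 476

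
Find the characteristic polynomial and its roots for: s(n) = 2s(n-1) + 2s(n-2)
Substitute s(n) = rⁿ and divide through by rⁿ⁻²: r² - 2r - 2 = 0
Discriminant: 2² + 4·2 = 12, not a perfect square, so by the quadratic formula r = (2 ± √12)/2.
General solution: s(n) = A·r₁ⁿ + B·r₂ⁿ where r₁,r₂ = (2 ± √12)/2

Characteristic: r² - 2r - 2 = 0, Roots: r = (2 ± √12)/2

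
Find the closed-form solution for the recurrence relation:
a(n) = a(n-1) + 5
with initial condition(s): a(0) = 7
Recurrence: a(n) = a(n-1) + 5, initial: a(0) = 7.
Each step adds 5, so a(n) = a(0) + 5n = 5n + 7.

a(n) = 5n + 7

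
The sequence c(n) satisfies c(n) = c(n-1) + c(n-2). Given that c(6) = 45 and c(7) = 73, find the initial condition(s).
Work backwards using c(k) = c(k+2) - c(k+1):
c(5) = c(7) - c(6) = 73 - 45 = 28
c(4) = c(6) - c(5) = 45 - 28 = 17
c(3) = c(5) - c(4) = 28 - 17 = 11
c(2) = c(4) - c(3) = 17 - 11 = 6
c(1) = c(3) - c(2) = 11 - 6 = 5
c(0) = c(2) - c(1) = 6 - 5 = 1

c(0) = 1, c(1) = 5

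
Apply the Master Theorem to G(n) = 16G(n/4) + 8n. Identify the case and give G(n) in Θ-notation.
Master Theorem template: G(n) = a·G(n/b) + f(n).
Here: a=16, b=4, f(n)=8n
Compute log_b(a) = log_4(16) = 2.
f(n) = 8n = O(n^(2-ε)) with ε = 1. Case 1: G(n) = Θ(n^log_b(a)) = Θ(n^2).

Case 1: G(n) = Θ(n^2)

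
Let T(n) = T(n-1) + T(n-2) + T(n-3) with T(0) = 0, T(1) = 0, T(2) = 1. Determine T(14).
Computing the sequence terms:
0, 0, 1, 1, 2, 4, 7, 13, 24, 44, 81, 149, 274, 504, 927

927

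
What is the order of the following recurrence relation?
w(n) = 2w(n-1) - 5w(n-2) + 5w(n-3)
The order is the largest lag k for which w(n-k) appears. Here the deepest term is w(n-3), so the order is 3.

Order 3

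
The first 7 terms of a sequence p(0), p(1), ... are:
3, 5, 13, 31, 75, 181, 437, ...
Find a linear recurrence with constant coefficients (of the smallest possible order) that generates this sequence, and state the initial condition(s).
Look for the lowest-order linear relation among consecutive terms.
Observation: p(n) - 2·p(n-1) - (1)·p(n-2) = 0 holds for the shown terms, and no order-1 relation p(n) = α·p(n-1) + β fits.
Check at n=3: 2·13 + (1)·5 = 31. ✓

p(n) = 2p(n-1) + p(n-2), p(0) = 3, p(1) = 5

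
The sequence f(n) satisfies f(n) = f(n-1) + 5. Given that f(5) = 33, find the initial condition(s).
f(5) = f(0) + 5·5, so f(0) = 33 - 25 = 8.

f(0) = 8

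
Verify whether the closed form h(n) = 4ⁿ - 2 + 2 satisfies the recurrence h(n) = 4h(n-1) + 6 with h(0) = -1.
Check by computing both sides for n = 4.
From the recurrence with h(0) = -1:
  h(0) = -1, h(1) = 2, h(2) = 14, h(3) = 62, h(4) = 254
  so the recurrence gives h(4) = 254.
From the proposed closed form h(n) = 4ⁿ - 2 + 2:
  h(4) = 256.
The recurrence gives 254 but the closed form gives 256, so the closed form does not satisfy the recurrence.

No, the closed form is incorrect.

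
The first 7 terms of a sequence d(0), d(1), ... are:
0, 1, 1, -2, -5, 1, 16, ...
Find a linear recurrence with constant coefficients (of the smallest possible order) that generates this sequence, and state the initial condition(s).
Look for the lowest-order linear relation among consecutive terms.
Observation: d(n) - 1·d(n-1) - (-3)·d(n-2) = 0 holds for the shown terms, and no order-1 relation d(n) = α·d(n-1) + β fits.
Check at n=3: 1·1 + (-3)·1 = -2. ✓

d(n) = d(n-1) - 3d(n-2), d(0) = 0, d(1) = 1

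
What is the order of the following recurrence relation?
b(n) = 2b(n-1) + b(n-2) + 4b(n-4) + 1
The order is the largest lag k for which b(n-k) appears. Here the deepest term is b(n-4) (the 1 term is non-homogeneous and does not affect the order), so the order is 4.

Order 4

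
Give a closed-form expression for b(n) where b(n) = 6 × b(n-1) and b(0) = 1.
Recurrence: b(n) = 6 × b(n-1), initial: b(0) = 1.
Each term is 6 times the previous, so this is geometric with ratio 6. After n steps: b(n) = b(0)·6ⁿ = 6ⁿ.

b(n) = 6ⁿ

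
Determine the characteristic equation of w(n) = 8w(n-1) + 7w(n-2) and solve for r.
Substitute w(n) = rⁿ and divide through by rⁿ⁻²: r² - 8r - 7 = 0
Discriminant: 8² + 4·7 = 92, not a perfect square, so by the quadratic formula r = (8 ± √92)/2.
General solution: w(n) = A·r₁ⁿ + B·r₂ⁿ where r₁,r₂ = (8 ± √92)/2

Characteristic: r² - 8r - 7 = 0, Roots: r = (8 ± √92)/2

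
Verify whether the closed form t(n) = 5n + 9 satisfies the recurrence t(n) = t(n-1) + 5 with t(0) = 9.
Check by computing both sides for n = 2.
From the recurrence with t(0) = 9:
  t(0) = 9, t(1) = 14, t(2) = 19
  so the recurrence gives t(2) = 19.
From the proposed closed form t(n) = 5n + 9:
  t(2) = 19.
Both sides give 19 at n = 2, and the initial condition(s) match, so the closed form is consistent.

Yes, the closed form is correct.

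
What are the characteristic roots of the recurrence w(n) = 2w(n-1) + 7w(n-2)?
Substitute w(n) = rⁿ and divide through by rⁿ⁻²: r² - 2r - 7 = 0
Discriminant: 2² + 4·7 = 32, not a perfect square, so by the quadratic formula r = (2 ± √32)/2.
General solution: w(n) = A·r₁ⁿ + B·r₂ⁿ where r₁,r₂ = (2 ± √32)/2

Characteristic: r² - 2r - 7 = 0, Roots: r = (2 ± √32)/2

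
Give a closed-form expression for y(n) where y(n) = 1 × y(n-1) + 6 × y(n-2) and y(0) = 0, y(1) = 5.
Recurrence: y(n) = 1 × y(n-1) + 6 × y(n-2), initial: y(0) = 0, y(1) = 5.
Characteristic equation: r² - 1r - 6 = 0, which factors as (r - 3)(r + 2) = 0, so r = 3, -2. General solution y(n) = A·3ⁿ + B·(-2)ⁿ. From y(0) = 0: A + B = 0. From y(1) = 5: 3A - 2B = 5. Solving gives A = 1, B = -1.

y(n) = 3ⁿ - (-2)ⁿ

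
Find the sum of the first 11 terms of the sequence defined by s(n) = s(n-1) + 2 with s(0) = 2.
Computing the sequence terms: 2, 4, 6, 8, 10, 12, 14, 16, 18, 20, 22
Adding these values together:

132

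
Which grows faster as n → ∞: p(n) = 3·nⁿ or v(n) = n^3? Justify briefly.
Comparing growth rates:
Growth-rate hierarchy: log n ≺ any polynomial ≺ any exponential cⁿ (c>1) ≺ n! ≺ nⁿ.
super-exponential nⁿ dominates polynomial degree 3 asymptotically.

p(n) grows faster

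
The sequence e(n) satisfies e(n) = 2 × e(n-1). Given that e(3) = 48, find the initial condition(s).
In general e(n) = 2ⁿ · e(0). At n = 3: e(0) = e(3) / 2^3 = 48 / 8 = 6.

e(0) = 6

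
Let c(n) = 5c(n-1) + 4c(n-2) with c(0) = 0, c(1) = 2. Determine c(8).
Computing the sequence terms:
0, 2, 10, 58, 330, 1882, 10730, 61178, 348810

348810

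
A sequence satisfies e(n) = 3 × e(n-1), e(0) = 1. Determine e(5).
Computing step by step:
e(0) = 1
e(1) = 3 × 1 = 3
e(2) = 3 × 3 = 9
e(3) = 3 × 9 = 27
e(4) = 3 × 27 = 81
e(5) = 3 × 81 = 243

243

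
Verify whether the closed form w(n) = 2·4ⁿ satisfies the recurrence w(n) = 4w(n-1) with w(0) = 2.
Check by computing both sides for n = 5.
From the recurrence with w(0) = 2:
  w(0) = 2, w(1) = 8, w(2) = 32, w(3) = 128, w(4) = 512, w(5) = 2048
  so the recurrence gives w(5) = 2048.
From the proposed closed form w(n) = 2·4ⁿ:
  w(5) = 2048.
Both sides give 2048 at n = 5, and the initial condition(s) match, so the closed form is consistent.

Yes, the closed form is correct.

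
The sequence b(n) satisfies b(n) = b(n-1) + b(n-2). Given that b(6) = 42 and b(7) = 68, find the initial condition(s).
Work backwards using b(k) = b(k+2) - b(k+1):
b(5) = b(7) - b(6) = 68 - 42 = 26
b(4) = b(6) - b(5) = 42 - 26 = 16
b(3) = b(5) - b(4) = 26 - 16 = 10
b(2) = b(4) - b(3) = 16 - 10 = 6
b(1) = b(3) - b(2) = 10 - 6 = 4
b(0) = b(2) - b(1) = 6 - 4 = 2

b(0) = 2, b(1) = 4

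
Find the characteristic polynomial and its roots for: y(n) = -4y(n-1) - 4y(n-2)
Substitute y(n) = rⁿ and divide through by rⁿ⁻²: r² + 4r + 4 = 0
Factor: (r + 2)² = 0, so r = -2 (double root).
General solution: y(n) = (A + Bn)·(-2)ⁿ

Characteristic: r² + 4r + 4 = 0, Roots: r = -2 (double root)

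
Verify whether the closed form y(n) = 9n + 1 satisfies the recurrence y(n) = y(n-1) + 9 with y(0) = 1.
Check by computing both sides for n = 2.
From the recurrence with y(0) = 1:
  y(0) = 1, y(1) = 10, y(2) = 19
  so the recurrence gives y(2) = 19.
From the proposed closed form y(n) = 9n + 1:
  y(2) = 19.
Both sides give 19 at n = 2, and the initial condition(s) match, so the closed form is consistent.

Yes, the closed form is correct.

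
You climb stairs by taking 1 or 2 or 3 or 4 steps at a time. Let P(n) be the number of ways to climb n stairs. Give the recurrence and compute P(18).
Condition on the size of the last step (1 to 4): before it there were n-1, …, n-4 stairs climbed, and these cases are disjoint, so P(n) = P(n-1) + P(n-2) + P(n-3) + P(n-4) (order-4 linear recurrence).
Initial conditions by direct count (compositions of i into parts ≤ 4): P(1) = 1; P(2) = 2; P(3) = 4; P(4) = 8.
Iterating the recurrence: P(5) = 15, P(6) = 29, P(7) = 56, P(8) = 108, P(9) = 208, P(10) = 401, P(11) = 773, P(12) = 1490, P(13) = 2872, P(14) = 5536, P(15) = 10671, P(16) = 20569, P(17) = 39648, P(18) = 76424.

P(n) = P(n-1) + P(n-2) + P(n-3) + P(n-4), P(1) = 1, P(2) = 2, P(3) = 4, P(4) = 8; P(18) = 76424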